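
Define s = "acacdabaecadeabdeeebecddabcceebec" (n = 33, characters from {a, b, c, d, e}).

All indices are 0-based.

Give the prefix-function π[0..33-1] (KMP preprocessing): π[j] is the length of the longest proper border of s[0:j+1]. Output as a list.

π[0] = 0
j=1 s[j]='c': π[1]=0 (border '')
j=2 s[j]='a': π[2]=1 (border 'a')
j=3 s[j]='c': π[3]=2 (border 'ac')
j=4 s[j]='d': k: 2→0; π[4]=0 (border '')
j=5 s[j]='a': π[5]=1 (border 'a')
j=6 s[j]='b': k: 1→0; π[6]=0 (border '')
j=7 s[j]='a': π[7]=1 (border 'a')
j=8 s[j]='e': k: 1→0; π[8]=0 (border '')
j=9 s[j]='c': π[9]=0 (border '')
j=10 s[j]='a': π[10]=1 (border 'a')
j=11 s[j]='d': k: 1→0; π[11]=0 (border '')
j=12 s[j]='e': π[12]=0 (border '')
j=13 s[j]='a': π[13]=1 (border 'a')
j=14 s[j]='b': k: 1→0; π[14]=0 (border '')
j=15 s[j]='d': π[15]=0 (border '')
j=16 s[j]='e': π[16]=0 (border '')
j=17 s[j]='e': π[17]=0 (border '')
j=18 s[j]='e': π[18]=0 (border '')
j=19 s[j]='b': π[19]=0 (border '')
j=20 s[j]='e': π[20]=0 (border '')
j=21 s[j]='c': π[21]=0 (border '')
j=22 s[j]='d': π[22]=0 (border '')
j=23 s[j]='d': π[23]=0 (border '')
j=24 s[j]='a': π[24]=1 (border 'a')
j=25 s[j]='b': k: 1→0; π[25]=0 (border '')
j=26 s[j]='c': π[26]=0 (border '')
j=27 s[j]='c': π[27]=0 (border '')
j=28 s[j]='e': π[28]=0 (border '')
j=29 s[j]='e': π[29]=0 (border '')
j=30 s[j]='b': π[30]=0 (border '')
j=31 s[j]='e': π[31]=0 (border '')
j=32 s[j]='c': π[32]=0 (border '')

[0, 0, 1, 2, 0, 1, 0, 1, 0, 0, 1, 0, 0, 1, 0, 0, 0, 0, 0, 0, 0, 0, 0, 0, 1, 0, 0, 0, 0, 0, 0, 0, 0]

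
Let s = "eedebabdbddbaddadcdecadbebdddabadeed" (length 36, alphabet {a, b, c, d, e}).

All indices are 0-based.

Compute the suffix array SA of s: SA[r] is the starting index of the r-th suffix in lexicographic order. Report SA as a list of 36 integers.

rank→(start, suffix):
  0 → (29, 'abadeed')
  1 → (5, 'abdbddbaddadcdecadbebdddabadeed')
  2 → (21, 'adbebdddabadeed')
  3 → (15, 'adcdecadbebdddabadeed')
  4 → (12, 'addadcdecadbebdddabadeed')
  5 → (31, 'adeed')
  6 → (4, 'babdbddbaddadcdecadbebdddabadeed')
  7 → (11, 'baddadcdecadbebdddabadeed')
  8 → (30, 'badeed')
  9 → (6, 'bdbddbaddadcdecadbebdddabadeed')
  10 → (8, 'bddbaddadcdecadbebdddabadeed')
  11 → (25, 'bdddabadeed')
  12 → (23, 'bebdddabadeed')
  13 → (20, 'cadbebdddabadeed')
  14 → (17, 'cdecadbebdddabadeed')
  15 → (35, 'd')
  16 → (28, 'dabadeed')
  17 → (14, 'dadcdecadbebdddabadeed')
  18 → (10, 'dbaddadcdecadbebdddabadeed')
  19 → (7, 'dbddbaddadcdecadbebdddabadeed')
  20 → (22, 'dbebdddabadeed')
  21 → (16, 'dcdecadbebdddabadeed')
  22 → (27, 'ddabadeed')
  23 → (13, 'ddadcdecadbebdddabadeed')
  24 → (9, 'ddbaddadcdecadbebdddabadeed')
  25 → (26, 'dddabadeed')
  26 → (2, 'debabdbddbaddadcdecadbebdddabadeed')
  27 → (18, 'decadbebdddabadeed')
  28 → (32, 'deed')
  29 → (3, 'ebabdbddbaddadcdecadbebdddabadeed')
  30 → (24, 'ebdddabadeed')
  31 → (19, 'ecadbebdddabadeed')
  32 → (34, 'ed')
  33 → (1, 'edebabdbddbaddadcdecadbebdddabadeed')
  34 → (33, 'eed')
  35 → (0, 'eedebabdbddbaddadcdecadbebdddabadeed')

[29, 5, 21, 15, 12, 31, 4, 11, 30, 6, 8, 25, 23, 20, 17, 35, 28, 14, 10, 7, 22, 16, 27, 13, 9, 26, 2, 18, 32, 3, 24, 19, 34, 1, 33, 0]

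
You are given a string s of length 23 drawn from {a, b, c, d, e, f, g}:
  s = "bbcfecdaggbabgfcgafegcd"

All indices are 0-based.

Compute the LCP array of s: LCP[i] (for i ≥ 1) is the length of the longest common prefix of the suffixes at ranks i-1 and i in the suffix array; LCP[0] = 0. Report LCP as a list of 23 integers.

[0, 1, 1, 0, 1, 1, 1, 0, 2, 1, 1, 0, 1, 0, 1, 0, 1, 2, 0, 1, 1, 1, 1]

rank | idx | suffix
   0 |  11 | abgfcgafegcd
   1 |  17 | afegcd
   2 |   7 | aggbabgfcgafegcd
   3 |  10 | babgfcgafegcd
   4 |   0 | bbcfecdaggbabgfcgafegcd
   5 |   1 | bcfecdaggbabgfcgafegcd
   6 |  12 | bgfcgafegcd
   7 |  21 | cd
   8 |   5 | cdaggbabgfcgafegcd
   9 |   2 | cfecdaggbabgfcgafegcd
  10 |  15 | cgafegcd
  11 |  22 | d
  12 |   6 | daggbabgfcgafegcd
  13 |   4 | ecdaggbabgfcgafegcd
  14 |  19 | egcd
  15 |  14 | fcgafegcd
  16 |   3 | fecdaggbabgfcgafegcd
  17 |  18 | fegcd
  18 |  16 | gafegcd
  19 |   9 | gbabgfcgafegcd
  20 |  20 | gcd
  21 |  13 | gfcgafegcd
  22 |   8 | ggbabgfcgafegcd

SA = [11, 17, 7, 10, 0, 1, 12, 21, 5, 2, 15, 22, 6, 4, 19, 14, 3, 18, 16, 9, 20, 13, 8]
i: (SA[i-1],SA[i]) lcp shared
  1: (11,17) 1 'a'
  2: (17,7) 1 'a'
  3: (7,10) 0 ''
  4: (10,0) 1 'b'
  5: (0,1) 1 'b'
  6: (1,12) 1 'b'
  7: (12,21) 0 ''
  8: (21,5) 2 'cd'
  9: (5,2) 1 'c'
  10: (2,15) 1 'c'
  11: (15,22) 0 ''
  12: (22,6) 1 'd'
  13: (6,4) 0 ''
  14: (4,19) 1 'e'
  15: (19,14) 0 ''
  16: (14,3) 1 'f'
  17: (3,18) 2 'fe'
  18: (18,16) 0 ''
  19: (16,9) 1 'g'
  20: (9,20) 1 'g'
  21: (20,13) 1 'g'
  22: (13,8) 1 'g'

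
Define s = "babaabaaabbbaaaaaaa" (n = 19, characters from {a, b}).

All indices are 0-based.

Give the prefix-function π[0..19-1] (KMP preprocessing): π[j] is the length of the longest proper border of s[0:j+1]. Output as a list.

[0, 0, 1, 2, 0, 1, 2, 0, 0, 1, 1, 1, 2, 0, 0, 0, 0, 0, 0]

π[0] = 0
j=1 s[j]='a': π[1]=0 (border '')
j=2 s[j]='b': π[2]=1 (border 'b')
j=3 s[j]='a': π[3]=2 (border 'ba')
j=4 s[j]='a': k: 2→0; π[4]=0 (border '')
j=5 s[j]='b': π[5]=1 (border 'b')
j=6 s[j]='a': π[6]=2 (border 'ba')
j=7 s[j]='a': k: 2→0; π[7]=0 (border '')
j=8 s[j]='a': π[8]=0 (border '')
j=9 s[j]='b': π[9]=1 (border 'b')
j=10 s[j]='b': k: 1→0; π[10]=1 (border 'b')
j=11 s[j]='b': k: 1→0; π[11]=1 (border 'b')
j=12 s[j]='a': π[12]=2 (border 'ba')
j=13 s[j]='a': k: 2→0; π[13]=0 (border '')
j=14 s[j]='a': π[14]=0 (border '')
j=15 s[j]='a': π[15]=0 (border '')
j=16 s[j]='a': π[16]=0 (border '')
j=17 s[j]='a': π[17]=0 (border '')
j=18 s[j]='a': π[18]=0 (border '')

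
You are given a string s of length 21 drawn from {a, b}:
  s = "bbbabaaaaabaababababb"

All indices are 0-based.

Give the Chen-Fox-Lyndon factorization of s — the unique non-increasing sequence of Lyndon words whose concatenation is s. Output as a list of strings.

emit factor 1: 'b' (i=0, period=1)
emit factor 2: 'b' (i=1, period=1)
emit factor 3: 'b' (i=2, period=1)
emit factor 4: 'ab' (i=3, period=2)
emit factor 5: 'aaaaabaababababb' (i=5, period=16)

["b", "b", "b", "ab", "aaaaabaababababb"]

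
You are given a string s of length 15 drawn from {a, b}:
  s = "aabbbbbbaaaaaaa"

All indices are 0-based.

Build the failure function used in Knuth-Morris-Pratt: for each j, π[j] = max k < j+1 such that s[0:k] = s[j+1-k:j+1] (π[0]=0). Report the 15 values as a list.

[0, 1, 0, 0, 0, 0, 0, 0, 1, 2, 2, 2, 2, 2, 2]

π[0] = 0
j=1 s[j]='a': π[1]=1 (border 'a')
j=2 s[j]='b': k: 1→0; π[2]=0 (border '')
j=3 s[j]='b': π[3]=0 (border '')
j=4 s[j]='b': π[4]=0 (border '')
j=5 s[j]='b': π[5]=0 (border '')
j=6 s[j]='b': π[6]=0 (border '')
j=7 s[j]='b': π[7]=0 (border '')
j=8 s[j]='a': π[8]=1 (border 'a')
j=9 s[j]='a': π[9]=2 (border 'aa')
j=10 s[j]='a': k: 2→1; π[10]=2 (border 'aa')
j=11 s[j]='a': k: 2→1; π[11]=2 (border 'aa')
j=12 s[j]='a': k: 2→1; π[12]=2 (border 'aa')
j=13 s[j]='a': k: 2→1; π[13]=2 (border 'aa')
j=14 s[j]='a': k: 2→1; π[14]=2 (border 'aa')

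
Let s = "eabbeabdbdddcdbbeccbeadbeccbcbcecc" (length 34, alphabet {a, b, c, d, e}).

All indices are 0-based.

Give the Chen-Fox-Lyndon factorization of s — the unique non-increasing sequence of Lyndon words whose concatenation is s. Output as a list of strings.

["e", "abbeabdbdddcdbbeccbeadbeccbcbcecc"]

emit factor 1: 'e' (i=0, period=1)
emit factor 2: 'abbeabdbdddcdbbeccbeadbeccbcbcecc' (i=1, period=33)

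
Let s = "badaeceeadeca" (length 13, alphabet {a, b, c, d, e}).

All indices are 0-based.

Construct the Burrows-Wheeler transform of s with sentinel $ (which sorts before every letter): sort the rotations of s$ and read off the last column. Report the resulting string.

acbed$eeaaedac

rank  rotation        last
    0  $badaeceeadeca  a
    1  a$badaeceeadec  c
    2  adaeceeadeca$b  b
    3  adeca$badaecee  e
    4  aeceeadeca$bad  d
    5  badaeceeadeca$  $
    6  ca$badaeceeade  e
    7  ceeadeca$badae  e
    8  daeceeadeca$ba  a
    9  deca$badaeceea  a
   10  eadeca$badaece  e
   11  eca$badaeceead  d
   12  eceeadeca$bada  a
   13  eeadeca$badaec  c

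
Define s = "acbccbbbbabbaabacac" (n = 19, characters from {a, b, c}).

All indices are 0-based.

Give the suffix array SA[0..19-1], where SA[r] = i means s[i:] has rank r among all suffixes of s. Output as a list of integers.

sorted suffixes:
  #0 SA[0]=12  'aabacac'
  #1 SA[1]=13  'abacac'
  #2 SA[2]=9  'abbaabacac'
  #3 SA[3]=17  'ac'
  #4 SA[4]=15  'acac'
  #5 SA[5]=0  'acbccbbbbabbaabacac'
  #6 SA[6]=11  'baabacac'
  #7 SA[7]=8  'babbaabacac'
  #8 SA[8]=14  'bacac'
  #9 SA[9]=10  'bbaabacac'
  #10 SA[10]=7  'bbabbaabacac'
  #11 SA[11]=6  'bbbabbaabacac'
  #12 SA[12]=5  'bbbbabbaabacac'
  #13 SA[13]=2  'bccbbbbabbaabacac'
  #14 SA[14]=18  'c'
  #15 SA[15]=16  'cac'
  #16 SA[16]=4  'cbbbbabbaabacac'
  #17 SA[17]=1  'cbccbbbbabbaabacac'
  #18 SA[18]=3  'ccbbbbabbaabacac'

[12, 13, 9, 17, 15, 0, 11, 8, 14, 10, 7, 6, 5, 2, 18, 16, 4, 1, 3]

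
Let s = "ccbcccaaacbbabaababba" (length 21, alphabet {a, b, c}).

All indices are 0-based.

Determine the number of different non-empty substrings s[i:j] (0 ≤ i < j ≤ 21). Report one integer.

rank | idx | suffix
   0 |  20 | a
   1 |   6 | aaacbbabaababba
   2 |  14 | aababba
   3 |   7 | aacbbabaababba
   4 |  12 | abaababba
   5 |  15 | ababba
   6 |  17 | abba
   7 |   8 | acbbabaababba
   8 |  19 | ba
   9 |  13 | baababba
  10 |  11 | babaababba
  11 |  16 | babba
  12 |  18 | bba
  13 |  10 | bbabaababba
  14 |   2 | bcccaaacbbabaababba
  15 |   5 | caaacbbabaababba
  16 |   9 | cbbabaababba
  17 |   1 | cbcccaaacbbabaababba
  18 |   4 | ccaaacbbabaababba
  19 |   0 | ccbcccaaacbbabaababba
  20 |   3 | cccaaacbbabaababba

SA = [20, 6, 14, 7, 12, 15, 17, 8, 19, 13, 11, 16, 18, 10, 2, 5, 9, 1, 4, 0, 3]
rank  pair      lcp
   1  s[20:],s[6:]  1  'a'
   2  s[6:],s[14:]  2  'aa'
   3  s[14:],s[7:]  2  'aa'
   4  s[7:],s[12:]  1  'a'
   5  s[12:],s[15:]  3  'aba'
   6  s[15:],s[17:]  2  'ab'
   7  s[17:],s[8:]  1  'a'
   8  s[8:],s[19:]  0  ''
   9  s[19:],s[13:]  2  'ba'
  10  s[13:],s[11:]  2  'ba'
  11  s[11:],s[16:]  3  'bab'
  12  s[16:],s[18:]  1  'b'
  13  s[18:],s[10:]  3  'bba'
  14  s[10:],s[2:]  1  'b'
  15  s[2:],s[5:]  0  ''
  16  s[5:],s[9:]  1  'c'
  17  s[9:],s[1:]  2  'cb'
  18  s[1:],s[4:]  1  'c'
  19  s[4:],s[0:]  2  'cc'
  20  s[0:],s[3:]  2  'cc'

n(n+1)/2 = 21·22/2 = 231
Σ LCP = 0 + 1 + 2 + 2 + 1 + 3 + 2 + 1 + 0 + 2 + 2 + 3 + 1 + 3 + 1 + 0 + 1 + 2 + 1 + 2 + 2 = 32
distinct = 231 − 32 = 199

199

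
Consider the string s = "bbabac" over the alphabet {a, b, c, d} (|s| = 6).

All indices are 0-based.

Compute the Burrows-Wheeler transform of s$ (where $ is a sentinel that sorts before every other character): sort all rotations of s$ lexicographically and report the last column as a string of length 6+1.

cbbba$a

rank  rotation last
    0  $bbabac  c
    1  abac$bb  b
    2  ac$bbab  b
    3  babac$b  b
    4  bac$bba  a
    5  bbabac$  $
    6  c$bbaba  a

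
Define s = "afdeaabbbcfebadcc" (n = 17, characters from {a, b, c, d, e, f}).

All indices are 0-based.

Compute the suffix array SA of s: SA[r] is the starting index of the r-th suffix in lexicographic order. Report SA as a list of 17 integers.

[4, 5, 13, 0, 12, 6, 7, 8, 16, 15, 9, 14, 2, 3, 11, 1, 10]

sorted suffixes:
  #0 SA[0]=4  'aabbbcfebadcc'
  #1 SA[1]=5  'abbbcfebadcc'
  #2 SA[2]=13  'adcc'
  #3 SA[3]=0  'afdeaabbbcfebadcc'
  #4 SA[4]=12  'badcc'
  #5 SA[5]=6  'bbbcfebadcc'
  #6 SA[6]=7  'bbcfebadcc'
  #7 SA[7]=8  'bcfebadcc'
  #8 SA[8]=16  'c'
  #9 SA[9]=15  'cc'
  #10 SA[10]=9  'cfebadcc'
  #11 SA[11]=14  'dcc'
  #12 SA[12]=2  'deaabbbcfebadcc'
  #13 SA[13]=3  'eaabbbcfebadcc'
  #14 SA[14]=11  'ebadcc'
  #15 SA[15]=1  'fdeaabbbcfebadcc'
  #16 SA[16]=10  'febadcc'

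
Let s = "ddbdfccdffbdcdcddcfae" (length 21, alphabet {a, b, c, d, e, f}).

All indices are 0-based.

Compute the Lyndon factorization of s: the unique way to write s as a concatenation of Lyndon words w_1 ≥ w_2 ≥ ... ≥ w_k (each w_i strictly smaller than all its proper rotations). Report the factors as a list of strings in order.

emit factor 1: 'd' (i=0, period=1)
emit factor 2: 'd' (i=1, period=1)
emit factor 3: 'bdfccdff' (i=2, period=8)
emit factor 4: 'bdcdcddcf' (i=10, period=9)
emit factor 5: 'ae' (i=19, period=2)

["d", "d", "bdfccdff", "bdcdcddcf", "ae"]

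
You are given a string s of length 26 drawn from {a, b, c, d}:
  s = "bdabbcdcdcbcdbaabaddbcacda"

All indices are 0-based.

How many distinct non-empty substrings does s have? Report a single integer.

rank→(start, suffix):
  0 → (25, 'a')
  1 → (14, 'aabaddbcacda')
  2 → (15, 'abaddbcacda')
  3 → (2, 'abbcdcdcbcdbaabaddbcacda')
  4 → (22, 'acda')
  5 → (17, 'addbcacda')
  6 → (13, 'baabaddbcacda')
  7 → (16, 'baddbcacda')
  8 → (3, 'bbcdcdcbcdbaabaddbcacda')
  9 → (20, 'bcacda')
  10 → (10, 'bcdbaabaddbcacda')
  11 → (4, 'bcdcdcbcdbaabaddbcacda')
  12 → (0, 'bdabbcdcdcbcdbaabaddbcacda')
  13 → (21, 'cacda')
  14 → (9, 'cbcdbaabaddbcacda')
  15 → (23, 'cda')
  16 → (11, 'cdbaabaddbcacda')
  17 → (7, 'cdcbcdbaabaddbcacda')
  18 → (5, 'cdcdcbcdbaabaddbcacda')
  19 → (24, 'da')
  20 → (1, 'dabbcdcdcbcdbaabaddbcacda')
  21 → (12, 'dbaabaddbcacda')
  22 → (19, 'dbcacda')
  23 → (8, 'dcbcdbaabaddbcacda')
  24 → (6, 'dcdcbcdbaabaddbcacda')
  25 → (18, 'ddbcacda')

SA = [25, 14, 15, 2, 22, 17, 13, 16, 3, 20, 10, 4, 0, 21, 9, 23, 11, 7, 5, 24, 1, 12, 19, 8, 6, 18]
[i] adj suffixes → lcp
  [1] 25/14 → 1 ('a')
  [2] 14/15 → 1 ('a')
  [3] 15/2 → 2 ('ab')
  [4] 2/22 → 1 ('a')
  [5] 22/17 → 1 ('a')
  [6] 17/13 → 0 ('')
  [7] 13/16 → 2 ('ba')
  [8] 16/3 → 1 ('b')
  [9] 3/20 → 1 ('b')
  [10] 20/10 → 2 ('bc')
  [11] 10/4 → 3 ('bcd')
  [12] 4/0 → 1 ('b')
  [13] 0/21 → 0 ('')
  [14] 21/9 → 1 ('c')
  [15] 9/23 → 1 ('c')
  [16] 23/11 → 2 ('cd')
  [17] 11/7 → 2 ('cd')
  [18] 7/5 → 3 ('cdc')
  [19] 5/24 → 0 ('')
  [20] 24/1 → 2 ('da')
  [21] 1/12 → 1 ('d')
  [22] 12/19 → 2 ('db')
  [23] 19/8 → 1 ('d')
  [24] 8/6 → 2 ('dc')
  [25] 6/18 → 1 ('d')

n(n+1)/2 = 26·27/2 = 351
Σ LCP = 0 + 1 + 1 + 2 + 1 + 1 + 0 + 2 + 1 + 1 + 2 + 3 + 1 + 0 + 1 + 1 + 2 + 2 + 3 + 0 + 2 + 1 + 2 + 1 + 2 + 1 = 34
distinct = 351 − 34 = 317

317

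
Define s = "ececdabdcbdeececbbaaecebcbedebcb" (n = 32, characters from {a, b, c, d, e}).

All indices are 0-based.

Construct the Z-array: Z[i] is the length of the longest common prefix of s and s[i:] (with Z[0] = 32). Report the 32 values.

[32, 0, 2, 0, 0, 0, 0, 0, 0, 0, 0, 1, 4, 0, 2, 0, 0, 0, 0, 0, 3, 0, 1, 0, 0, 0, 1, 0, 1, 0, 0, 0]

Z[0]=32
i=1: outside box; Z[1]=0
i=2: outside box; Z[2]=2 extend→box=[2,4)
i=3: min(r-i=1, Z[1]=0)=0; Z[3]=0
i=4: outside box; Z[4]=0
i=5: outside box; Z[5]=0
i=6: outside box; Z[6]=0
i=7: outside box; Z[7]=0
i=8: outside box; Z[8]=0
i=9: outside box; Z[9]=0
i=10: outside box; Z[10]=0
i=11: outside box; Z[11]=1 extend→box=[11,12)
i=12: outside box; Z[12]=4 extend→box=[12,16)
i=13: min(r-i=3, Z[1]=0)=0; Z[13]=0
i=14: min(r-i=2, Z[2]=2)=2; Z[14]=2
i=15: min(r-i=1, Z[3]=0)=0; Z[15]=0
i=16: outside box; Z[16]=0
i=17: outside box; Z[17]=0
i=18: outside box; Z[18]=0
i=19: outside box; Z[19]=0
i=20: outside box; Z[20]=3 extend→box=[20,23)
i=21: min(r-i=2, Z[1]=0)=0; Z[21]=0
i=22: min(r-i=1, Z[2]=2)=1; Z[22]=1
i=23: outside box; Z[23]=0
i=24: outside box; Z[24]=0
i=25: outside box; Z[25]=0
i=26: outside box; Z[26]=1 extend→box=[26,27)
i=27: outside box; Z[27]=0
i=28: outside box; Z[28]=1 extend→box=[28,29)
i=29: outside box; Z[29]=0
i=30: outside box; Z[30]=0
i=31: outside box; Z[31]=0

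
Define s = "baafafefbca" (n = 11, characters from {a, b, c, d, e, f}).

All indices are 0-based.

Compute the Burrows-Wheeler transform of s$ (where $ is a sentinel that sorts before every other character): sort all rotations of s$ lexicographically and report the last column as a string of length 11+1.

rank  rotation      last
    0  $baafafefbca  a
    1  a$baafafefbc  c
    2  aafafefbca$b  b
    3  afafefbca$ba  a
    4  afefbca$baaf  f
    5  baafafefbca$  $
    6  bca$baafafef  f
    7  ca$baafafefb  b
    8  efbca$baafaf  f
    9  fafefbca$baa  a
   10  fbca$baafafe  e
   11  fefbca$baafa  a

acbaf$fbfaea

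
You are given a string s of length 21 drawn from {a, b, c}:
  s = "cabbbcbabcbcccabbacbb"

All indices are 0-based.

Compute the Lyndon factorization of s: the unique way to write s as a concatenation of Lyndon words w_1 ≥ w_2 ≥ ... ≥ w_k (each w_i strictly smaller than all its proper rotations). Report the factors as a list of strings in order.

emit factor 1: 'c' (i=0, period=1)
emit factor 2: 'abbbcbabcbccc' (i=1, period=13)
emit factor 3: 'abbacbb' (i=14, period=7)

["c", "abbbcbabcbccc", "abbacbb"]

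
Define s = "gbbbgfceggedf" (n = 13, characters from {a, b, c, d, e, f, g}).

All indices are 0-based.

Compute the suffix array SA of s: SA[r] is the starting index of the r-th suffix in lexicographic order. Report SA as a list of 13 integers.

[1, 2, 3, 6, 11, 10, 7, 12, 5, 0, 9, 4, 8]

rank | idx | suffix
   0 |   1 | bbbgfceggedf
   1 |   2 | bbgfceggedf
   2 |   3 | bgfceggedf
   3 |   6 | ceggedf
   4 |  11 | df
   5 |  10 | edf
   6 |   7 | eggedf
   7 |  12 | f
   8 |   5 | fceggedf
   9 |   0 | gbbbgfceggedf
  10 |   9 | gedf
  11 |   4 | gfceggedf
  12 |   8 | ggedf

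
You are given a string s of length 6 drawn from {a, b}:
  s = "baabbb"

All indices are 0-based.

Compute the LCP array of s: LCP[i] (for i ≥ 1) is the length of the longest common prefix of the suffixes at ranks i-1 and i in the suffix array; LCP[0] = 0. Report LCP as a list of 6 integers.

rank→(start, suffix):
  0 → (1, 'aabbb')
  1 → (2, 'abbb')
  2 → (5, 'b')
  3 → (0, 'baabbb')
  4 → (4, 'bb')
  5 → (3, 'bbb')

SA = [1, 2, 5, 0, 4, 3]
rank  pair      lcp
   1  s[1:],s[2:]  1  'a'
   2  s[2:],s[5:]  0  ''
   3  s[5:],s[0:]  1  'b'
   4  s[0:],s[4:]  1  'b'
   5  s[4:],s[3:]  2  'bb'

[0, 1, 0, 1, 1, 2]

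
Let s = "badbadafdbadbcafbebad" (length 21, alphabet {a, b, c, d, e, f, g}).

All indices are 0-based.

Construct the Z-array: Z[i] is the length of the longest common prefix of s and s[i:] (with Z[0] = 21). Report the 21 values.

[21, 0, 0, 3, 0, 0, 0, 0, 0, 4, 0, 0, 1, 0, 0, 0, 1, 0, 3, 0, 0]

Z[0]=21
i=1: fresh scan; Z[1]=0
i=2: fresh scan; Z[2]=0
i=3: fresh scan; Z[3]=3 grow→box=[3,6)
i=4: min(r-i=2, Z[1]=0)=0; Z[4]=0
i=5: min(r-i=1, Z[2]=0)=0; Z[5]=0
i=6: fresh scan; Z[6]=0
i=7: fresh scan; Z[7]=0
i=8: fresh scan; Z[8]=0
i=9: fresh scan; Z[9]=4 grow→box=[9,13)
i=10: min(r-i=3, Z[1]=0)=0; Z[10]=0
i=11: min(r-i=2, Z[2]=0)=0; Z[11]=0
i=12: min(r-i=1, Z[3]=3)=1; Z[12]=1
i=13: fresh scan; Z[13]=0
i=14: fresh scan; Z[14]=0
i=15: fresh scan; Z[15]=0
i=16: fresh scan; Z[16]=1 grow→box=[16,17)
i=17: fresh scan; Z[17]=0
i=18: fresh scan; Z[18]=3 grow→box=[18,21)
i=19: min(r-i=2, Z[1]=0)=0; Z[19]=0
i=20: min(r-i=1, Z[2]=0)=0; Z[20]=0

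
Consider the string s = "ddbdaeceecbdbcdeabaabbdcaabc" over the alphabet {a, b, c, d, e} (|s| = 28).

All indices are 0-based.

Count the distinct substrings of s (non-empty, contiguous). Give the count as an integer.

rank→(start, suffix):
  0 → (18, 'aabbdcaabc')
  1 → (24, 'aabc')
  2 → (16, 'abaabbdcaabc')
  3 → (19, 'abbdcaabc')
  4 → (25, 'abc')
  5 → (4, 'aeceecbdbcdeabaabbdcaabc')
  6 → (17, 'baabbdcaabc')
  7 → (20, 'bbdcaabc')
  8 → (26, 'bc')
  9 → (12, 'bcdeabaabbdcaabc')
  10 → (2, 'bdaeceecbdbcdeabaabbdcaabc')
  11 → (10, 'bdbcdeabaabbdcaabc')
  12 → (21, 'bdcaabc')
  13 → (27, 'c')
  14 → (23, 'caabc')
  15 → (9, 'cbdbcdeabaabbdcaabc')
  16 → (13, 'cdeabaabbdcaabc')
  17 → (6, 'ceecbdbcdeabaabbdcaabc')
  18 → (3, 'daeceecbdbcdeabaabbdcaabc')
  19 → (11, 'dbcdeabaabbdcaabc')
  20 → (1, 'dbdaeceecbdbcdeabaabbdcaabc')
  21 → (22, 'dcaabc')
  22 → (0, 'ddbdaeceecbdbcdeabaabbdcaabc')
  23 → (14, 'deabaabbdcaabc')
  24 → (15, 'eabaabbdcaabc')
  25 → (8, 'ecbdbcdeabaabbdcaabc')
  26 → (5, 'eceecbdbcdeabaabbdcaabc')
  27 → (7, 'eecbdbcdeabaabbdcaabc')

SA = [18, 24, 16, 19, 25, 4, 17, 20, 26, 12, 2, 10, 21, 27, 23, 9, 13, 6, 3, 11, 1, 22, 0, 14, 15, 8, 5, 7]
rank  pair      lcp
   1  s[18:],s[24:]  3  'aab'
   2  s[24:],s[16:]  1  'a'
   3  s[16:],s[19:]  2  'ab'
   4  s[19:],s[25:]  2  'ab'
   5  s[25:],s[4:]  1  'a'
   6  s[4:],s[17:]  0  ''
   7  s[17:],s[20:]  1  'b'
   8  s[20:],s[26:]  1  'b'
   9  s[26:],s[12:]  2  'bc'
  10  s[12:],s[2:]  1  'b'
  11  s[2:],s[10:]  2  'bd'
  12  s[10:],s[21:]  2  'bd'
  13  s[21:],s[27:]  0  ''
  14  s[27:],s[23:]  1  'c'
  15  s[23:],s[9:]  1  'c'
  16  s[9:],s[13:]  1  'c'
  17  s[13:],s[6:]  1  'c'
  18  s[6:],s[3:]  0  ''
  19  s[3:],s[11:]  1  'd'
  20  s[11:],s[1:]  2  'db'
  21  s[1:],s[22:]  1  'd'
  22  s[22:],s[0:]  1  'd'
  23  s[0:],s[14:]  1  'd'
  24  s[14:],s[15:]  0  ''
  25  s[15:],s[8:]  1  'e'
  26  s[8:],s[5:]  2  'ec'
  27  s[5:],s[7:]  1  'e'

n(n+1)/2 = 28·29/2 = 406
Σ LCP = 0 + 3 + 1 + 2 + 2 + 1 + 0 + 1 + 1 + 2 + 1 + 2 + 2 + 0 + 1 + 1 + 1 + 1 + 0 + 1 + 2 + 1 + 1 + 1 + 0 + 1 + 2 + 1 = 32
distinct = 406 − 32 = 374

374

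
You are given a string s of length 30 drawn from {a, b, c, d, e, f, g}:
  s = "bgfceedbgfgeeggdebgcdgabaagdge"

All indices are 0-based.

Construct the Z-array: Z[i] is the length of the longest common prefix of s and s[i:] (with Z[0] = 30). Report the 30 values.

[30, 0, 0, 0, 0, 0, 0, 3, 0, 0, 0, 0, 0, 0, 0, 0, 0, 2, 0, 0, 0, 0, 0, 1, 0, 0, 0, 0, 0, 0]

Z[0]=30
i=1: outside box; Z[1]=0
i=2: outside box; Z[2]=0
i=3: outside box; Z[3]=0
i=4: outside box; Z[4]=0
i=5: outside box; Z[5]=0
i=6: outside box; Z[6]=0
i=7: outside box; Z[7]=3 extend→box=[7,10)
i=8: min(r-i=2, Z[1]=0)=0; Z[8]=0
i=9: min(r-i=1, Z[2]=0)=0; Z[9]=0
i=10: outside box; Z[10]=0
i=11: outside box; Z[11]=0
i=12: outside box; Z[12]=0
i=13: outside box; Z[13]=0
i=14: outside box; Z[14]=0
i=15: outside box; Z[15]=0
i=16: outside box; Z[16]=0
i=17: outside box; Z[17]=2 extend→box=[17,19)
i=18: min(r-i=1, Z[1]=0)=0; Z[18]=0
i=19: outside box; Z[19]=0
i=20: outside box; Z[20]=0
i=21: outside box; Z[21]=0
i=22: outside box; Z[22]=0
i=23: outside box; Z[23]=1 extend→box=[23,24)
i=24: outside box; Z[24]=0
i=25: outside box; Z[25]=0
i=26: outside box; Z[26]=0
i=27: outside box; Z[27]=0
i=28: outside box; Z[28]=0
i=29: outside box; Z[29]=0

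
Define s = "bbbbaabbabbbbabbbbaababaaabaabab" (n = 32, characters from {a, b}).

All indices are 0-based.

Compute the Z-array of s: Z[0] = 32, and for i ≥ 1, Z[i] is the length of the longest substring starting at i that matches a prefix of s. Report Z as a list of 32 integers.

[32, 3, 2, 1, 0, 0, 2, 1, 0, 5, 3, 2, 1, 0, 7, 3, 2, 1, 0, 0, 1, 0, 1, 0, 0, 0, 1, 0, 0, 1, 0, 1]

Z[0]=32
i=1: fresh scan; Z[1]=3 scan→box=[1,4)
i=2: min(r-i=2, Z[1]=3)=2; Z[2]=2
i=3: min(r-i=1, Z[2]=2)=1; Z[3]=1
i=4: fresh scan; Z[4]=0
i=5: fresh scan; Z[5]=0
i=6: fresh scan; Z[6]=2 scan→box=[6,8)
i=7: min(r-i=1, Z[1]=3)=1; Z[7]=1
i=8: fresh scan; Z[8]=0
i=9: fresh scan; Z[9]=5 scan→box=[9,14)
i=10: min(r-i=4, Z[1]=3)=3; Z[10]=3
i=11: min(r-i=3, Z[2]=2)=2; Z[11]=2
i=12: min(r-i=2, Z[3]=1)=1; Z[12]=1
i=13: min(r-i=1, Z[4]=0)=0; Z[13]=0
i=14: fresh scan; Z[14]=7 scan→box=[14,21)
i=15: min(r-i=6, Z[1]=3)=3; Z[15]=3
i=16: min(r-i=5, Z[2]=2)=2; Z[16]=2
i=17: min(r-i=4, Z[3]=1)=1; Z[17]=1
i=18: min(r-i=3, Z[4]=0)=0; Z[18]=0
i=19: min(r-i=2, Z[5]=0)=0; Z[19]=0
i=20: min(r-i=1, Z[6]=2)=1; Z[20]=1
i=21: fresh scan; Z[21]=0
i=22: fresh scan; Z[22]=1 scan→box=[22,23)
i=23: fresh scan; Z[23]=0
i=24: fresh scan; Z[24]=0
i=25: fresh scan; Z[25]=0
i=26: fresh scan; Z[26]=1 scan→box=[26,27)
i=27: fresh scan; Z[27]=0
i=28: fresh scan; Z[28]=0
i=29: fresh scan; Z[29]=1 scan→box=[29,30)
i=30: fresh scan; Z[30]=0
i=31: fresh scan; Z[31]=1 scan→box=[31,32)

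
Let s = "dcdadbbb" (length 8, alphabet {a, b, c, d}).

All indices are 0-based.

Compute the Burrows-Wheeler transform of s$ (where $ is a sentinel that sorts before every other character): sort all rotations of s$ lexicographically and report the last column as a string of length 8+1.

bdbbddca$

rank  rotation   last
    0  $dcdadbbb  b
    1  adbbb$dcd  d
    2  b$dcdadbb  b
    3  bb$dcdadb  b
    4  bbb$dcdad  d
    5  cdadbbb$d  d
    6  dadbbb$dc  c
    7  dbbb$dcda  a
    8  dcdadbbb$  $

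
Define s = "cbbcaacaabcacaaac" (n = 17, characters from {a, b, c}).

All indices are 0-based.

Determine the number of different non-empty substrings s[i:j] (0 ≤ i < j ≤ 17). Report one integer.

124

rank→(start, suffix):
  0 → (13, 'aaac')
  1 → (7, 'aabcacaaac')
  2 → (14, 'aac')
  3 → (4, 'aacaabcacaaac')
  4 → (8, 'abcacaaac')
  5 → (15, 'ac')
  6 → (11, 'acaaac')
  7 → (5, 'acaabcacaaac')
  8 → (1, 'bbcaacaabcacaaac')
  9 → (2, 'bcaacaabcacaaac')
  10 → (9, 'bcacaaac')
  11 → (16, 'c')
  12 → (12, 'caaac')
  13 → (6, 'caabcacaaac')
  14 → (3, 'caacaabcacaaac')
  15 → (10, 'cacaaac')
  16 → (0, 'cbbcaacaabcacaaac')

SA = [13, 7, 14, 4, 8, 15, 11, 5, 1, 2, 9, 16, 12, 6, 3, 10, 0]
rank  pair      lcp
   1  s[13:],s[7:]  2  'aa'
   2  s[7:],s[14:]  2  'aa'
   3  s[14:],s[4:]  3  'aac'
   4  s[4:],s[8:]  1  'a'
   5  s[8:],s[15:]  1  'a'
   6  s[15:],s[11:]  2  'ac'
   7  s[11:],s[5:]  4  'acaa'
   8  s[5:],s[1:]  0  ''
   9  s[1:],s[2:]  1  'b'
  10  s[2:],s[9:]  3  'bca'
  11  s[9:],s[16:]  0  ''
  12  s[16:],s[12:]  1  'c'
  13  s[12:],s[6:]  3  'caa'
  14  s[6:],s[3:]  3  'caa'
  15  s[3:],s[10:]  2  'ca'
  16  s[10:],s[0:]  1  'c'

n(n+1)/2 = 17·18/2 = 153
Σ LCP = 0 + 2 + 2 + 3 + 1 + 1 + 2 + 4 + 0 + 1 + 3 + 0 + 1 + 3 + 3 + 2 + 1 = 29
distinct = 153 − 29 = 124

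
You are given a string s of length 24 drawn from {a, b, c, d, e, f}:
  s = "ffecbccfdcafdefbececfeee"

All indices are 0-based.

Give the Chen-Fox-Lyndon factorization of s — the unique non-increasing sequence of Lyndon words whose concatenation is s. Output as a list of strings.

emit factor 1: 'f' (i=0, period=1)
emit factor 2: 'f' (i=1, period=1)
emit factor 3: 'e' (i=2, period=1)
emit factor 4: 'c' (i=3, period=1)
emit factor 5: 'bccfdc' (i=4, period=6)
emit factor 6: 'afdefbececfeee' (i=10, period=14)

["f", "f", "e", "c", "bccfdc", "afdefbececfeee"]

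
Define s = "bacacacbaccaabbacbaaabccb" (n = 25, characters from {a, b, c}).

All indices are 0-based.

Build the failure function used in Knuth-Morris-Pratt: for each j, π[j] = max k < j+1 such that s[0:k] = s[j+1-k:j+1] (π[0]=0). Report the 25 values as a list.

[0, 0, 0, 0, 0, 0, 0, 1, 2, 3, 0, 0, 0, 1, 1, 2, 3, 1, 2, 0, 0, 1, 0, 0, 1]

π[0] = 0
j=1 s[j]='a': π[1]=0 (border '')
j=2 s[j]='c': π[2]=0 (border '')
j=3 s[j]='a': π[3]=0 (border '')
j=4 s[j]='c': π[4]=0 (border '')
j=5 s[j]='a': π[5]=0 (border '')
j=6 s[j]='c': π[6]=0 (border '')
j=7 s[j]='b': π[7]=1 (border 'b')
j=8 s[j]='a': π[8]=2 (border 'ba')
j=9 s[j]='c': π[9]=3 (border 'bac')
j=10 s[j]='c': k: 3→0; π[10]=0 (border '')
j=11 s[j]='a': π[11]=0 (border '')
j=12 s[j]='a': π[12]=0 (border '')
j=13 s[j]='b': π[13]=1 (border 'b')
j=14 s[j]='b': k: 1→0; π[14]=1 (border 'b')
j=15 s[j]='a': π[15]=2 (border 'ba')
j=16 s[j]='c': π[16]=3 (border 'bac')
j=17 s[j]='b': k: 3→0; π[17]=1 (border 'b')
j=18 s[j]='a': π[18]=2 (border 'ba')
j=19 s[j]='a': k: 2→0; π[19]=0 (border '')
j=20 s[j]='a': π[20]=0 (border '')
j=21 s[j]='b': π[21]=1 (border 'b')
j=22 s[j]='c': k: 1→0; π[22]=0 (border '')
j=23 s[j]='c': π[23]=0 (border '')
j=24 s[j]='b': π[24]=1 (border 'b')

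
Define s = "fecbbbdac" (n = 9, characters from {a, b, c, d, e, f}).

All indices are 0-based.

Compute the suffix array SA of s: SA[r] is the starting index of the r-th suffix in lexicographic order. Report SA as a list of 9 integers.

[7, 3, 4, 5, 8, 2, 6, 1, 0]

rank→(start, suffix):
  0 → (7, 'ac')
  1 → (3, 'bbbdac')
  2 → (4, 'bbdac')
  3 → (5, 'bdac')
  4 → (8, 'c')
  5 → (2, 'cbbbdac')
  6 → (6, 'dac')
  7 → (1, 'ecbbbdac')
  8 → (0, 'fecbbbdac')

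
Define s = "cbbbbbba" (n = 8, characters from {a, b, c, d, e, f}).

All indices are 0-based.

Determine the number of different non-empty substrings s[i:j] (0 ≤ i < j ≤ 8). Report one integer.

rank | idx | suffix
   0 |   7 | a
   1 |   6 | ba
   2 |   5 | bba
   3 |   4 | bbba
   4 |   3 | bbbba
   5 |   2 | bbbbba
   6 |   1 | bbbbbba
   7 |   0 | cbbbbbba

SA = [7, 6, 5, 4, 3, 2, 1, 0]
rank  pair      lcp
   1  s[7:],s[6:]  0  ''
   2  s[6:],s[5:]  1  'b'
   3  s[5:],s[4:]  2  'bb'
   4  s[4:],s[3:]  3  'bbb'
   5  s[3:],s[2:]  4  'bbbb'
   6  s[2:],s[1:]  5  'bbbbb'
   7  s[1:],s[0:]  0  ''

n(n+1)/2 = 8·9/2 = 36
Σ LCP = 0 + 0 + 1 + 2 + 3 + 4 + 5 + 0 = 15
distinct = 36 − 15 = 21

21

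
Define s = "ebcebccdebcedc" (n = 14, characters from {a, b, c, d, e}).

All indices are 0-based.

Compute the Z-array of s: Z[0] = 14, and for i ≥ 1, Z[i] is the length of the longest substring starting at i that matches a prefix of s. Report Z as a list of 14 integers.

Z[0]=14
i=1: fresh scan; Z[1]=0
i=2: fresh scan; Z[2]=0
i=3: fresh scan; Z[3]=3 extend→box=[3,6)
i=4: min(r-i=2, Z[1]=0)=0; Z[4]=0
i=5: min(r-i=1, Z[2]=0)=0; Z[5]=0
i=6: fresh scan; Z[6]=0
i=7: fresh scan; Z[7]=0
i=8: fresh scan; Z[8]=4 extend→box=[8,12)
i=9: min(r-i=3, Z[1]=0)=0; Z[9]=0
i=10: min(r-i=2, Z[2]=0)=0; Z[10]=0
i=11: min(r-i=1, Z[3]=3)=1; Z[11]=1
i=12: fresh scan; Z[12]=0
i=13: fresh scan; Z[13]=0

[14, 0, 0, 3, 0, 0, 0, 0, 4, 0, 0, 1, 0, 0]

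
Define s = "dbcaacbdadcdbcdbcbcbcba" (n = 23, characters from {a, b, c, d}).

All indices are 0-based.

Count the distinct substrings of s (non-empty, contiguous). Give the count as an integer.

237

rank→(start, suffix):
  0 → (22, 'a')
  1 → (3, 'aacbdadcdbcdbcbcbcba')
  2 → (4, 'acbdadcdbcdbcbcbcba')
  3 → (8, 'adcdbcdbcbcbcba')
  4 → (21, 'ba')
  5 → (1, 'bcaacbdadcdbcdbcbcbcba')
  6 → (19, 'bcba')
  7 → (17, 'bcbcba')
  8 → (15, 'bcbcbcba')
  9 → (12, 'bcdbcbcbcba')
  10 → (6, 'bdadcdbcdbcbcbcba')
  11 → (2, 'caacbdadcdbcdbcbcbcba')
  12 → (20, 'cba')
  13 → (18, 'cbcba')
  14 → (16, 'cbcbcba')
  15 → (5, 'cbdadcdbcdbcbcbcba')
  16 → (13, 'cdbcbcbcba')
  17 → (10, 'cdbcdbcbcbcba')
  18 → (7, 'dadcdbcdbcbcbcba')
  19 → (0, 'dbcaacbdadcdbcdbcbcbcba')
  20 → (14, 'dbcbcbcba')
  21 → (11, 'dbcdbcbcbcba')
  22 → (9, 'dcdbcdbcbcbcba')

SA = [22, 3, 4, 8, 21, 1, 19, 17, 15, 12, 6, 2, 20, 18, 16, 5, 13, 10, 7, 0, 14, 11, 9]
[i] adj suffixes → lcp
  [1] 22/3 → 1 ('a')
  [2] 3/4 → 1 ('a')
  [3] 4/8 → 1 ('a')
  [4] 8/21 → 0 ('')
  [5] 21/1 → 1 ('b')
  [6] 1/19 → 2 ('bc')
  [7] 19/17 → 3 ('bcb')
  [8] 17/15 → 5 ('bcbcb')
  [9] 15/12 → 2 ('bc')
  [10] 12/6 → 1 ('b')
  [11] 6/2 → 0 ('')
  [12] 2/20 → 1 ('c')
  [13] 20/18 → 2 ('cb')
  [14] 18/16 → 4 ('cbcb')
  [15] 16/5 → 2 ('cb')
  [16] 5/13 → 1 ('c')
  [17] 13/10 → 4 ('cdbc')
  [18] 10/7 → 0 ('')
  [19] 7/0 → 1 ('d')
  [20] 0/14 → 3 ('dbc')
  [21] 14/11 → 3 ('dbc')
  [22] 11/9 → 1 ('d')

n(n+1)/2 = 23·24/2 = 276
Σ LCP = 0 + 1 + 1 + 1 + 0 + 1 + 2 + 3 + 5 + 2 + 1 + 0 + 1 + 2 + 4 + 2 + 1 + 4 + 0 + 1 + 3 + 3 + 1 = 39
distinct = 276 − 39 = 237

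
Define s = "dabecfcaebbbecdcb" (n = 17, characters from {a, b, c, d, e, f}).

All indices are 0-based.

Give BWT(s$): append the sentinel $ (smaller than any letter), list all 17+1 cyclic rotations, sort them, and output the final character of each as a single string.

rank  rotation            last
    0  $dabecfcaebbbecdcb  b
    1  abecfcaebbbecdcb$d  d
    2  aebbbecdcb$dabecfc  c
    3  b$dabecfcaebbbecdc  c
    4  bbbecdcb$dabecfcae  e
    5  bbecdcb$dabecfcaeb  b
    6  becdcb$dabecfcaebb  b
    7  becfcaebbbecdcb$da  a
    8  caebbbecdcb$dabecf  f
    9  cb$dabecfcaebbbecd  d
   10  cdcb$dabecfcaebbbe  e
   11  cfcaebbbecdcb$dabe  e
   12  dabecfcaebbbecdcb$  $
   13  dcb$dabecfcaebbbec  c
   14  ebbbecdcb$dabecfca  a
   15  ecdcb$dabecfcaebbb  b
   16  ecfcaebbbecdcb$dab  b
   17  fcaebbbecdcb$dabec  c

bdccebbafdee$cabbc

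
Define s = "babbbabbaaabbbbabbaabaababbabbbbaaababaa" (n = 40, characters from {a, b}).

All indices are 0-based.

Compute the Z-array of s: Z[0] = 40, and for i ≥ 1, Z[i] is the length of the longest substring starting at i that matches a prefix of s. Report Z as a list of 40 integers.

Z[0]=40
i=1: outside box; Z[1]=0
i=2: outside box; Z[2]=1 grow→box=[2,3)
i=3: outside box; Z[3]=1 grow→box=[3,4)
i=4: outside box; Z[4]=4 grow→box=[4,8)
i=5: min(r-i=3, Z[1]=0)=0; Z[5]=0
i=6: min(r-i=2, Z[2]=1)=1; Z[6]=1
i=7: min(r-i=1, Z[3]=1)=1; Z[7]=2 grow→box=[7,9)
i=8: min(r-i=1, Z[1]=0)=0; Z[8]=0
i=9: outside box; Z[9]=0
i=10: outside box; Z[10]=0
i=11: outside box; Z[11]=1 grow→box=[11,12)
i=12: outside box; Z[12]=1 grow→box=[12,13)
i=13: outside box; Z[13]=1 grow→box=[13,14)
i=14: outside box; Z[14]=4 grow→box=[14,18)
i=15: min(r-i=3, Z[1]=0)=0; Z[15]=0
i=16: min(r-i=2, Z[2]=1)=1; Z[16]=1
i=17: min(r-i=1, Z[3]=1)=1; Z[17]=2 grow→box=[17,19)
i=18: min(r-i=1, Z[1]=0)=0; Z[18]=0
i=19: outside box; Z[19]=0
i=20: outside box; Z[20]=2 grow→box=[20,22)
i=21: min(r-i=1, Z[1]=0)=0; Z[21]=0
i=22: outside box; Z[22]=0
i=23: outside box; Z[23]=4 grow→box=[23,27)
i=24: min(r-i=3, Z[1]=0)=0; Z[24]=0
i=25: min(r-i=2, Z[2]=1)=1; Z[25]=1
i=26: min(r-i=1, Z[3]=1)=1; Z[26]=5 grow→box=[26,31)
i=27: min(r-i=4, Z[1]=0)=0; Z[27]=0
i=28: min(r-i=3, Z[2]=1)=1; Z[28]=1
i=29: min(r-i=2, Z[3]=1)=1; Z[29]=1
i=30: min(r-i=1, Z[4]=4)=1; Z[30]=1
i=31: outside box; Z[31]=2 grow→box=[31,33)
i=32: min(r-i=1, Z[1]=0)=0; Z[32]=0
i=33: outside box; Z[33]=0
i=34: outside box; Z[34]=0
i=35: outside box; Z[35]=3 grow→box=[35,38)
i=36: min(r-i=2, Z[1]=0)=0; Z[36]=0
i=37: min(r-i=1, Z[2]=1)=1; Z[37]=2 grow→box=[37,39)
i=38: min(r-i=1, Z[1]=0)=0; Z[38]=0
i=39: outside box; Z[39]=0

[40, 0, 1, 1, 4, 0, 1, 2, 0, 0, 0, 1, 1, 1, 4, 0, 1, 2, 0, 0, 2, 0, 0, 4, 0, 1, 5, 0, 1, 1, 1, 2, 0, 0, 0, 3, 0, 2, 0, 0]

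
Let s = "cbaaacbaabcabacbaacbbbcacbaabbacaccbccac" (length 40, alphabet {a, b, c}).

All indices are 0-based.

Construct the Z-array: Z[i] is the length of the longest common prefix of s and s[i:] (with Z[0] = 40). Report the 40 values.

[40, 0, 0, 0, 0, 4, 0, 0, 0, 0, 1, 0, 0, 0, 4, 0, 0, 0, 2, 0, 0, 0, 1, 0, 4, 0, 0, 0, 0, 0, 0, 1, 0, 1, 2, 0, 1, 1, 0, 1]

Z[0]=40
i=1: outside box; Z[1]=0
i=2: outside box; Z[2]=0
i=3: outside box; Z[3]=0
i=4: outside box; Z[4]=0
i=5: outside box; Z[5]=4 grow→box=[5,9)
i=6: min(r-i=3, Z[1]=0)=0; Z[6]=0
i=7: min(r-i=2, Z[2]=0)=0; Z[7]=0
i=8: min(r-i=1, Z[3]=0)=0; Z[8]=0
i=9: outside box; Z[9]=0
i=10: outside box; Z[10]=1 grow→box=[10,11)
i=11: outside box; Z[11]=0
i=12: outside box; Z[12]=0
i=13: outside box; Z[13]=0
i=14: outside box; Z[14]=4 grow→box=[14,18)
i=15: min(r-i=3, Z[1]=0)=0; Z[15]=0
i=16: min(r-i=2, Z[2]=0)=0; Z[16]=0
i=17: min(r-i=1, Z[3]=0)=0; Z[17]=0
i=18: outside box; Z[18]=2 grow→box=[18,20)
i=19: min(r-i=1, Z[1]=0)=0; Z[19]=0
i=20: outside box; Z[20]=0
i=21: outside box; Z[21]=0
i=22: outside box; Z[22]=1 grow→box=[22,23)
i=23: outside box; Z[23]=0
i=24: outside box; Z[24]=4 grow→box=[24,28)
i=25: min(r-i=3, Z[1]=0)=0; Z[25]=0
i=26: min(r-i=2, Z[2]=0)=0; Z[26]=0
i=27: min(r-i=1, Z[3]=0)=0; Z[27]=0
i=28: outside box; Z[28]=0
i=29: outside box; Z[29]=0
i=30: outside box; Z[30]=0
i=31: outside box; Z[31]=1 grow→box=[31,32)
i=32: outside box; Z[32]=0
i=33: outside box; Z[33]=1 grow→box=[33,34)
i=34: outside box; Z[34]=2 grow→box=[34,36)
i=35: min(r-i=1, Z[1]=0)=0; Z[35]=0
i=36: outside box; Z[36]=1 grow→box=[36,37)
i=37: outside box; Z[37]=1 grow→box=[37,38)
i=38: outside box; Z[38]=0
i=39: outside box; Z[39]=1 grow→box=[39,40)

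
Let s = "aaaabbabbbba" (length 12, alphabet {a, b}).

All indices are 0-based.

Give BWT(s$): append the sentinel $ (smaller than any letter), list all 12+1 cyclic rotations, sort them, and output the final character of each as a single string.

rank  rotation       last
    0  $aaaabbabbbba  a
    1  a$aaaabbabbbb  b
    2  aaaabbabbbba$  $
    3  aaabbabbbba$a  a
    4  aabbabbbba$aa  a
    5  abbabbbba$aaa  a
    6  abbbba$aaaabb  b
    7  ba$aaaabbabbb  b
    8  babbbba$aaaab  b
    9  bba$aaaabbabb  b
   10  bbabbbba$aaaa  a
   11  bbba$aaaabbab  b
   12  bbbba$aaaabba  a

ab$aaabbbbaba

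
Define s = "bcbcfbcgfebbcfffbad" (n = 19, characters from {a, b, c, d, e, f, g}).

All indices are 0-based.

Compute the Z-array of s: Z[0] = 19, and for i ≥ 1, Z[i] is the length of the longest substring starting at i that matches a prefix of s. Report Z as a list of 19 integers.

[19, 0, 2, 0, 0, 2, 0, 0, 0, 0, 1, 2, 0, 0, 0, 0, 1, 0, 0]

Z[0]=19
i=1: fresh scan; Z[1]=0
i=2: fresh scan; Z[2]=2 extend→box=[2,4)
i=3: min(r-i=1, Z[1]=0)=0; Z[3]=0
i=4: fresh scan; Z[4]=0
i=5: fresh scan; Z[5]=2 extend→box=[5,7)
i=6: min(r-i=1, Z[1]=0)=0; Z[6]=0
i=7: fresh scan; Z[7]=0
i=8: fresh scan; Z[8]=0
i=9: fresh scan; Z[9]=0
i=10: fresh scan; Z[10]=1 extend→box=[10,11)
i=11: fresh scan; Z[11]=2 extend→box=[11,13)
i=12: min(r-i=1, Z[1]=0)=0; Z[12]=0
i=13: fresh scan; Z[13]=0
i=14: fresh scan; Z[14]=0
i=15: fresh scan; Z[15]=0
i=16: fresh scan; Z[16]=1 extend→box=[16,17)
i=17: fresh scan; Z[17]=0
i=18: fresh scan; Z[18]=0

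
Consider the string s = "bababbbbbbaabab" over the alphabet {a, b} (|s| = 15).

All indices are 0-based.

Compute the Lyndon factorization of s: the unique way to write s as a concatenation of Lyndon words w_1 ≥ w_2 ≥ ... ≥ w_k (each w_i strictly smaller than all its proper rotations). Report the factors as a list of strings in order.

["b", "ababbbbbb", "aabab"]

emit factor 1: 'b' (i=0, period=1)
emit factor 2: 'ababbbbbb' (i=1, period=9)
emit factor 3: 'aabab' (i=10, period=5)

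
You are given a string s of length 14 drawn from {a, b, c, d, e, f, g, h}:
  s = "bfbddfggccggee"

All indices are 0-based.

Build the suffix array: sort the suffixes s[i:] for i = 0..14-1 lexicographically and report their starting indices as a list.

sorted suffixes:
  #0 SA[0]=2  'bddfggccggee'
  #1 SA[1]=0  'bfbddfggccggee'
  #2 SA[2]=8  'ccggee'
  #3 SA[3]=9  'cggee'
  #4 SA[4]=3  'ddfggccggee'
  #5 SA[5]=4  'dfggccggee'
  #6 SA[6]=13  'e'
  #7 SA[7]=12  'ee'
  #8 SA[8]=1  'fbddfggccggee'
  #9 SA[9]=5  'fggccggee'
  #10 SA[10]=7  'gccggee'
  #11 SA[11]=11  'gee'
  #12 SA[12]=6  'ggccggee'
  #13 SA[13]=10  'ggee'

[2, 0, 8, 9, 3, 4, 13, 12, 1, 5, 7, 11, 6, 10]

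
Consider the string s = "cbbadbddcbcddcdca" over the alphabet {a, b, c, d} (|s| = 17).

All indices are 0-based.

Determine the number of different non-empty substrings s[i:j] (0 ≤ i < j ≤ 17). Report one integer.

134

rank | idx | suffix
   0 |  16 | a
   1 |   3 | adbddcbcddcdca
   2 |   2 | badbddcbcddcdca
   3 |   1 | bbadbddcbcddcdca
   4 |   9 | bcddcdca
   5 |   5 | bddcbcddcdca
   6 |  15 | ca
   7 |   0 | cbbadbddcbcddcdca
   8 |   8 | cbcddcdca
   9 |  13 | cdca
  10 |  10 | cddcdca
  11 |   4 | dbddcbcddcdca
  12 |  14 | dca
  13 |   7 | dcbcddcdca
  14 |  12 | dcdca
  15 |   6 | ddcbcddcdca
  16 |  11 | ddcdca

SA = [16, 3, 2, 1, 9, 5, 15, 0, 8, 13, 10, 4, 14, 7, 12, 6, 11]
i: (SA[i-1],SA[i]) lcp shared
  1: (16,3) 1 'a'
  2: (3,2) 0 ''
  3: (2,1) 1 'b'
  4: (1,9) 1 'b'
  5: (9,5) 1 'b'
  6: (5,15) 0 ''
  7: (15,0) 1 'c'
  8: (0,8) 2 'cb'
  9: (8,13) 1 'c'
  10: (13,10) 2 'cd'
  11: (10,4) 0 ''
  12: (4,14) 1 'd'
  13: (14,7) 2 'dc'
  14: (7,12) 2 'dc'
  15: (12,6) 1 'd'
  16: (6,11) 3 'ddc'

n(n+1)/2 = 17·18/2 = 153
Σ LCP = 0 + 1 + 0 + 1 + 1 + 1 + 0 + 1 + 2 + 1 + 2 + 0 + 1 + 2 + 2 + 1 + 3 = 19
distinct = 153 − 19 = 134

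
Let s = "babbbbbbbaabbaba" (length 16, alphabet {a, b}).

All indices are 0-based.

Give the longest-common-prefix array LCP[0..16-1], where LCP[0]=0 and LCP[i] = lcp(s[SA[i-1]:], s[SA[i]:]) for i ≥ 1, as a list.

[0, 1, 1, 2, 3, 0, 2, 2, 3, 1, 3, 2, 3, 4, 5, 6]

rank→(start, suffix):
  0 → (15, 'a')
  1 → (9, 'aabbaba')
  2 → (13, 'aba')
  3 → (10, 'abbaba')
  4 → (1, 'abbbbbbbaabbaba')
  5 → (14, 'ba')
  6 → (8, 'baabbaba')
  7 → (12, 'baba')
  8 → (0, 'babbbbbbbaabbaba')
  9 → (7, 'bbaabbaba')
  10 → (11, 'bbaba')
  11 → (6, 'bbbaabbaba')
  12 → (5, 'bbbbaabbaba')
  13 → (4, 'bbbbbaabbaba')
  14 → (3, 'bbbbbbaabbaba')
  15 → (2, 'bbbbbbbaabbaba')

SA = [15, 9, 13, 10, 1, 14, 8, 12, 0, 7, 11, 6, 5, 4, 3, 2]
i: (SA[i-1],SA[i]) lcp shared
  1: (15,9) 1 'a'
  2: (9,13) 1 'a'
  3: (13,10) 2 'ab'
  4: (10,1) 3 'abb'
  5: (1,14) 0 ''
  6: (14,8) 2 'ba'
  7: (8,12) 2 'ba'
  8: (12,0) 3 'bab'
  9: (0,7) 1 'b'
  10: (7,11) 3 'bba'
  11: (11,6) 2 'bb'
  12: (6,5) 3 'bbb'
  13: (5,4) 4 'bbbb'
  14: (4,3) 5 'bbbbb'
  15: (3,2) 6 'bbbbbb'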